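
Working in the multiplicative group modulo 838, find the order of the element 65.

ord(65) | φ(838) = φ(2)·φ(419) = 1·418 = 418 = 2 · 11 · 19.
Divisors of 418: 1, 2, 11, 19, 22, 38, 209, 418.
Check 65^d mod 838 for each divisor in increasing order:
65^1 ≡ 65
65^2 ≡ 35
65^11 ≡ 379
65^19 ≡ 521
65^22 ≡ 343
65^38 ≡ 767
65^209 ≡ 1
The smallest such exponent is 209, so the order of 65 is 209.

209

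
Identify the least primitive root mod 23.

5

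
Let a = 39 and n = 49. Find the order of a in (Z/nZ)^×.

ord(39) | φ(49) = φ(7^2) = 7·(7−1) = 42 = 2 · 3 · 7.
Divisors of 42: 1, 2, 3, 6, 7, 14, 21, 42.
Check 39^d mod 49 for each divisor in increasing order:
39^1 ≡ 39 (mod 49)
39^2 ≡ 2 (mod 49)
39^3 ≡ 29 (mod 49)
39^6 ≡ 8 (mod 49)
39^7 ≡ 18 (mod 49)
39^14 ≡ 30 (mod 49)
39^21 ≡ 1 (mod 49) ✓
Therefore the multiplicative order of 39 modulo 49 is 21.

21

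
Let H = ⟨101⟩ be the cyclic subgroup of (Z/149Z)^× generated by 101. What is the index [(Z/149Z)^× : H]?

1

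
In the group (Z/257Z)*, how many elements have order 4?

2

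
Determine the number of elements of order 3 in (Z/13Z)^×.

φ(13) = 13 − 1 = 12 = 2^2 · 3.
In a cyclic group of order 12, there are φ(d) elements of order d for each divisor d of 12, and zero for non-divisors.
3 | 12, and φ(3) = 3 − 1 = 2.

2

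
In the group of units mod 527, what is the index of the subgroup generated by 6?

10

ord(6) | φ(527) = φ(17·31) = (17−1)·(31−1) = 16·30 = 480 = 2^5 · 3 · 5.
Divisors of 480: 1, 2, 3, 4, 5, 6, 8, 10, 12, 15, 16, 20, 24, 30, 32, 40, 48, 60, 80, 96, 120, 160, 240, 480.
Check 6^d mod 527 for each divisor in increasing order:
6^1 ≡ 6 (mod 527)
6^2 ≡ 36 (mod 527)
6^3 ≡ 216 (mod 527)
6^4 ≡ 242 (mod 527)
6^5 ≡ 398 (mod 527)
6^6 ≡ 280 (mod 527)
6^8 ≡ 67 (mod 527)
6^10 ≡ 304 (mod 527)
6^12 ≡ 404 (mod 527)
6^15 ≡ 309 (mod 527)
6^16 ≡ 273 (mod 527)
6^20 ≡ 191 (mod 527)
6^24 ≡ 373 (mod 527)
6^30 ≡ 94 (mod 527)
6^32 ≡ 222 (mod 527)
6^40 ≡ 118 (mod 527)
6^48 ≡ 1 (mod 527) ✓
The order of 6 is 48, so the subgroup it generates has 48 elements.
[(Z/527Z)^× : ⟨6⟩] = 480/48 = 10.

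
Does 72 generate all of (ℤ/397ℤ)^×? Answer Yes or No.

Yes

φ(397) = 397 − 1 = 396 = 2^2 · 3^2 · 11.
72 is a primitive root mod 397 iff 72^(φ(397)/q) ≢ 1 for every prime q | φ(397), i.e. q ∈ {2, 3, 11}.
72^198 ≡ 396 (mod 397)  [q = 2: ≢ 1 ✓]
72^132 ≡ 362 (mod 397)  [q = 3: ≢ 1 ✓]
72^36 ≡ 126 (mod 397)  [q = 11: ≢ 1 ✓]
None equal 1, so ord_397(72) = 396: 72 is a primitive root.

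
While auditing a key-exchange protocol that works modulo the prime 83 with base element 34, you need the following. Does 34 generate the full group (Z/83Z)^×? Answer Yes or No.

Yes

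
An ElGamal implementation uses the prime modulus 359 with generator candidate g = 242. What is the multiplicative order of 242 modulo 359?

179

Since 242 ∈ (Z/359Z)^×, its order divides φ(359) = 359 − 1 = 358 = 2 · 179.
Divisors of 358: 1, 2, 179, 358.
Compute 242^d (mod 359) for the divisors d until we hit 1:
242^1 ≡ 242 (mod 359)
242^2 ≡ 47 (mod 359)
242^179 ≡ 1 (mod 359) ✓
Therefore the multiplicative order of 242 modulo 359 is 179.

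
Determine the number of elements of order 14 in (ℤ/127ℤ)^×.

φ(127) = 127 − 1 = 126 = 2 · 3^2 · 7.
In a cyclic group of order 126, there are φ(d) elements of order d for each divisor d of 126, and zero for non-divisors.
14 = 2 · 7 divides 126, and φ(14) = 6.

6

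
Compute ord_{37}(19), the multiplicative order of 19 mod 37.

36

ord(19) | φ(37) = 37 − 1 = 36 = 2^2 · 3^2.
Divisors of 36: 1, 2, 3, 4, 6, 9, 12, 18, 36.
Check 19^d mod 37 for each divisor in increasing order:
19^1 ≡ 19
19^2 ≡ 28
19^3 ≡ 14
19^4 ≡ 7
19^6 ≡ 11
19^9 ≡ 6
19^12 ≡ 10
19^18 ≡ 36
19^36 ≡ 1
Hence ord(19) = 36.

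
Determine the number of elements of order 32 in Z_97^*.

φ(97) = 97 − 1 = 96 = 2^5 · 3.
Since (Z/97Z)^× is cyclic of order 96, the number of elements of order d is φ(d) when d | 96 and 0 otherwise.
32 = 2^5 divides 96, and φ(32) = 16.

16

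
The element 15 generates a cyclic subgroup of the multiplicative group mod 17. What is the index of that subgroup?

2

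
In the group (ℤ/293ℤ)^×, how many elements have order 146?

72

φ(293) = 293 − 1 = 292 = 2^2 · 73.
(Z/293Z)^× is cyclic (|G| = 292); a cyclic group of order m has exactly φ(d) elements of each order d | m, and none otherwise.
146 = 2 · 73 divides 292, and φ(146) = 72.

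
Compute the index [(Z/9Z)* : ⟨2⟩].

By Lagrange's theorem, ord_9(2) divides φ(9) = φ(3^2) = 3·(3−1) = 6 = 2 · 3.
Divisors of 6: 1, 2, 3, 6.
Check 2^d mod 9 for each divisor in increasing order:
2^1 ≡ 2
2^2 ≡ 4
2^3 ≡ 8
2^6 ≡ 1
So ord_9(2) = 6, hence |⟨2⟩| = 6.
[(Z/9Z)^× : ⟨2⟩] = 6/6 = 1.

1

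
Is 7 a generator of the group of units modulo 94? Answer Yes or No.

φ(94) = φ(2)·φ(47) = 1·46 = 46 = 2 · 23.
7 is a primitive root mod 94 iff 7^(φ(94)/q) ≢ 1 for every prime q | φ(94), i.e. q ∈ {2, 23}.
7^23 ≡ 1 (mod 94)  [q = 2: ≡ 1 ✗]
7^2 ≡ 49 (mod 94)  [q = 23: ≢ 1 ✓]
Since 7^23 ≡ 1, the order of 7 divides 23 < 46, so 7 is not a primitive root.

No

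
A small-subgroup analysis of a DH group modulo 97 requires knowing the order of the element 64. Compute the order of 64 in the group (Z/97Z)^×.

ord(64) | φ(97) = 97 − 1 = 96 = 2^5 · 3.
Divisors of 96: 1, 2, 3, 4, 6, 8, 12, 16, 24, 32, 48, 96.
Compute 64^d (mod 97) for the divisors d until we hit 1:
64^1 ≡ 64 (mod 97)
64^2 ≡ 22 (mod 97)
64^3 ≡ 50 (mod 97)
64^4 ≡ 96 (mod 97)
64^6 ≡ 75 (mod 97)
64^8 ≡ 1 (mod 97) ✓
The smallest such exponent is 8, so the order of 64 is 8.

8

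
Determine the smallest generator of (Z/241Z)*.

φ(241) = 241 − 1 = 240 = 2^4 · 3 · 5.
Test candidates g = 2, 3, … against the prime factors q ∈ {2, 3, 5} of φ(241): g is a generator iff g^(240/q) ≢ 1 for every such q.
g = 2: 2^120 ≡ 1 — hits 1, so not a primitive root.
g = 3: 3^120 ≡ 1 — hits 1, so not a primitive root.
g = 4: 4^120 ≡ 1 — hits 1, so not a primitive root.
g = 5: 5^120 ≡ 1 — hits 1, so not a primitive root.
g = 6: 6^120 ≡ 1 — hits 1, so not a primitive root.
g = 7: 7^120 ≡ 240; 7^80 ≡ 15; 7^48 ≡ 91 — none is 1, so 7 is a primitive root.
So 7 is the smallest generator of (Z/241Z)^×.

7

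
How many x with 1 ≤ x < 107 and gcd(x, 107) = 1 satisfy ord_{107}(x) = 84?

φ(107) = 107 − 1 = 106 = 2 · 53.
In a cyclic group of order 106, there are φ(d) elements of order d for each divisor d of 106, and zero for non-divisors.
Since 84 ∤ 106, the count is 0.

0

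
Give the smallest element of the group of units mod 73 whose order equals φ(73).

5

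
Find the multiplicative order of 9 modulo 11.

5

The order of 9 must divide φ(11) = 11 − 1 = 10 = 2 · 5.
Divisors of 10: 1, 2, 5, 10.
Check 9^d mod 11 for each divisor in increasing order:
9^1 ≡ 9
9^2 ≡ 4
9^5 ≡ 1
Therefore the multiplicative order of 9 modulo 11 is 5.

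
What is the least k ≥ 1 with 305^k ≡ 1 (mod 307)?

51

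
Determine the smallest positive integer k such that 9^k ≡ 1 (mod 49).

21

Since 9 ∈ (Z/49Z)^×, its order divides φ(49) = φ(7^2) = 7·(7−1) = 42 = 2 · 3 · 7.
Divisors of 42: 1, 2, 3, 6, 7, 14, 21, 42.
Test each divisor d:
9^1 ≡ 9
9^2 ≡ 32
9^3 ≡ 43
9^6 ≡ 36
9^7 ≡ 30
9^14 ≡ 18
9^21 ≡ 1
Therefore the multiplicative order of 9 modulo 49 is 21.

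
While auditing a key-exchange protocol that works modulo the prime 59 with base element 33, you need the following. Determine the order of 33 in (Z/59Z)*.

58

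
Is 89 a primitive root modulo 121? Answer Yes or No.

φ(121) = φ(11^2) = 11·(11−1) = 110 = 2 · 5 · 11.
An element g generates (Z/121Z)^× iff g^(110/q) ≢ 1 (mod 121) for each prime q ∈ {2, 5, 11}.
89^55 ≡ 1 (mod 121)  [q = 2: ≡ 1 ✗]
89^22 ≡ 1 (mod 121)  [q = 5: ≡ 1 ✗]
89^10 ≡ 34 (mod 121)  [q = 11: ≢ 1 ✓]
Since 89^55 ≡ 1, the order of 89 divides 55 < 110, so 89 is not a primitive root.

No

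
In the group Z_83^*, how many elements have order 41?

40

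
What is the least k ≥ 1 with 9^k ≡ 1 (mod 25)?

10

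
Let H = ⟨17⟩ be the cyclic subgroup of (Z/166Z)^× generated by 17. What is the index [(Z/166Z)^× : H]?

Since 17 ∈ (Z/166Z)^×, its order divides φ(166) = φ(2)·φ(83) = 1·82 = 82 = 2 · 41.
Divisors of 82: 1, 2, 41, 82.
Test each divisor d:
17^1 ≡ 17 (mod 166)
17^2 ≡ 123 (mod 166)
17^41 ≡ 1 (mod 166) ✓
The order of 17 is 41, so the subgroup it generates has 41 elements.
[(Z/166Z)^× : ⟨17⟩] = 82/41 = 2.

2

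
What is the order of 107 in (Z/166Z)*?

By Lagrange's theorem, ord_166(107) divides φ(166) = φ(2)·φ(83) = 1·82 = 82 = 2 · 41.
Divisors of 82: 1, 2, 41, 82.
Evaluate successive powers at the divisors of 82:
107^1 ≡ 107 (mod 166)
107^2 ≡ 161 (mod 166)
107^41 ≡ 165 (mod 166)
107^82 ≡ 1 (mod 166) ✓
The smallest such exponent is 82, so the order of 107 is 82.

82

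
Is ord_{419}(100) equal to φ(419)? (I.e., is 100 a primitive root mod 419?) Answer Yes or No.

φ(419) = 419 − 1 = 418 = 2 · 11 · 19.
It suffices to check that the order of 100 is not a proper divisor of 418: compute 100^(418/q) for q ∈ {2, 11, 19}.
100^209 ≡ 1 (mod 419)  [q = 2: ≡ 1 ✗]
100^38 ≡ 59 (mod 419)  [q = 11: ≢ 1 ✓]
100^22 ≡ 208 (mod 419)  [q = 19: ≢ 1 ✓]
The check at q = 2 fails, so 100 generates a proper subgroup.

No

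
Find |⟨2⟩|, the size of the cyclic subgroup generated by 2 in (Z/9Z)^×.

6

Since 2 ∈ (Z/9Z)^×, its order divides φ(9) = φ(3^2) = 3·(3−1) = 6 = 2 · 3.
Divisors of 6: 1, 2, 3, 6.
Check 2^d mod 9 for each divisor in increasing order:
2^1 ≡ 2 (mod 9)
2^2 ≡ 4 (mod 9)
2^3 ≡ 8 (mod 9)
2^6 ≡ 1 (mod 9) ✓
The smallest such exponent is 6, so the order of 2 is 6.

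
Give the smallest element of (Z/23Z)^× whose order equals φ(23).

5

φ(23) = 23 − 1 = 22 = 2 · 11.
g is a primitive root iff g^(22/q) ≢ 1 (mod 23) for each prime q ∈ {2, 11}.
g = 2: 2^11 ≡ 1 — hits 1, so not a primitive root.
g = 3: 3^11 ≡ 1 — hits 1, so not a primitive root.
g = 4: 4^11 ≡ 1 — hits 1, so not a primitive root.
g = 5: 5^11 ≡ 22; 5^2 ≡ 2 — none is 1, so 5 is a primitive root.
So 5 is the smallest generator of (Z/23Z)^×.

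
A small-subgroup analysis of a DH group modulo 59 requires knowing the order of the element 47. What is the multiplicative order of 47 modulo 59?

58

ord(47) | φ(59) = 59 − 1 = 58 = 2 · 29.
Divisors of 58: 1, 2, 29, 58.
Evaluate successive powers at the divisors of 58:
47^1 ≡ 47 (mod 59)
47^2 ≡ 26 (mod 59)
47^29 ≡ 58 (mod 59)
47^58 ≡ 1 (mod 59) ✓
The smallest such exponent is 58, so the order of 47 is 58.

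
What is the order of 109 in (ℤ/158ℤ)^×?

78

The order of 109 must divide φ(158) = φ(2)·φ(79) = 1·78 = 78 = 2 · 3 · 13.
Divisors of 78: 1, 2, 3, 6, 13, 26, 39, 78.
Test each divisor d:
109^1 ≡ 109 (mod 158)
109^2 ≡ 31 (mod 158)
109^3 ≡ 61 (mod 158)
109^6 ≡ 87 (mod 158)
109^13 ≡ 103 (mod 158)
109^26 ≡ 23 (mod 158)
109^39 ≡ 157 (mod 158)
109^78 ≡ 1 (mod 158) ✓
Therefore the multiplicative order of 109 modulo 158 is 78.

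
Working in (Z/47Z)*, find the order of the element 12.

23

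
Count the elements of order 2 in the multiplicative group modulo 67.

1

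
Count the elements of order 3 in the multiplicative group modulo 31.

2

φ(31) = 31 − 1 = 30 = 2 · 3 · 5.
(Z/31Z)^× is cyclic (|G| = 30); a cyclic group of order m has exactly φ(d) elements of each order d | m, and none otherwise.
3 | 30, and φ(3) = 3 − 1 = 2.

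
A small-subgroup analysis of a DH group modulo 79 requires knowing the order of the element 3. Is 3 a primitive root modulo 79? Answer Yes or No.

φ(79) = 79 − 1 = 78 = 2 · 3 · 13.
Test 3^(78/q) mod 79 for each prime factor q of 78:
3^39 ≡ 78 (mod 79)  [q = 2: ≢ 1 ✓]
3^26 ≡ 23 (mod 79)  [q = 3: ≢ 1 ✓]
3^6 ≡ 18 (mod 79)  [q = 13: ≢ 1 ✓]
All checks pass, so 3 has order 78 and is a primitive root modulo 79.

Yes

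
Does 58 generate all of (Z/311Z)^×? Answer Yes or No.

Yes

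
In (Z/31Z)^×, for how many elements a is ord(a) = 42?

0

φ(31) = 31 − 1 = 30 = 2 · 3 · 5.
(Z/31Z)^× is cyclic (|G| = 30); a cyclic group of order m has exactly φ(d) elements of each order d | m, and none otherwise.
Since 42 ∤ 30, the count is 0.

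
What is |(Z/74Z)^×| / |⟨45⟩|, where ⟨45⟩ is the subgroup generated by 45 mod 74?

3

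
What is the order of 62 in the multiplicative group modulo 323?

144

ord(62) | φ(323) = φ(17·19) = (17−1)·(19−1) = 16·18 = 288 = 2^5 · 3^2.
Divisors of 288: 1, 2, 3, 4, 6, 8, 9, 12, 16, 18, 24, 32, 36, 48, 72, 96, 144, 288.
Compute 62^d (mod 323) for the divisors d until we hit 1:
62^1 ≡ 62 (mod 323)
62^2 ≡ 291 (mod 323)
62^3 ≡ 277 (mod 323)
62^4 ≡ 55 (mod 323)
62^6 ≡ 178 (mod 323)
62^8 ≡ 118 (mod 323)
62^9 ≡ 210 (mod 323)
62^12 ≡ 30 (mod 323)
62^16 ≡ 35 (mod 323)
62^18 ≡ 172 (mod 323)
62^24 ≡ 254 (mod 323)
62^32 ≡ 256 (mod 323)
62^36 ≡ 191 (mod 323)
62^48 ≡ 239 (mod 323)
62^72 ≡ 305 (mod 323)
62^96 ≡ 273 (mod 323)
62^144 ≡ 1 (mod 323) ✓
So ord_323(62) = 144.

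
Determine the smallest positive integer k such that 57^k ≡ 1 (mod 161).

22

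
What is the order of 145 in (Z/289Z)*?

136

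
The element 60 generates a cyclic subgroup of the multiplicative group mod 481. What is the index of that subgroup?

36

The order of 60 must divide φ(481) = φ(13·37) = (13−1)·(37−1) = 12·36 = 432 = 2^4 · 3^3.
Divisors of 432: 1, 2, 3, 4, 6, 8, 9, 12, 16, 18, 24, 27, 36, 48, 54, 72, 108, 144, 216, 432.
Check 60^d mod 481 for each divisor in increasing order:
60^1 ≡ 60 (mod 481)
60^2 ≡ 233 (mod 481)
60^3 ≡ 31 (mod 481)
60^4 ≡ 417 (mod 481)
60^6 ≡ 480 (mod 481)
60^8 ≡ 248 (mod 481)
60^9 ≡ 450 (mod 481)
60^12 ≡ 1 (mod 481) ✓
Thus |⟨60⟩| = ord(60) = 12.
The index is φ(481) / ord(60) = 432 / 12 = 36.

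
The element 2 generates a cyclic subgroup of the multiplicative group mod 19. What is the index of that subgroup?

1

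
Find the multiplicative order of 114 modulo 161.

ord(114) | φ(161) = φ(7·23) = (7−1)·(23−1) = 6·22 = 132 = 2^2 · 3 · 11.
Divisors of 132: 1, 2, 3, 4, 6, 11, 12, 22, 33, 44, 66, 132.
Compute 114^d (mod 161) for the divisors d until we hit 1:
114^1 ≡ 114 (mod 161)
114^2 ≡ 116 (mod 161)
114^3 ≡ 22 (mod 161)
114^4 ≡ 93 (mod 161)
114^6 ≡ 1 (mod 161) ✓
Therefore the multiplicative order of 114 modulo 161 is 6.

6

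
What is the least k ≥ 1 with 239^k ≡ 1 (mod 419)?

418

ord(239) | φ(419) = 419 − 1 = 418 = 2 · 11 · 19.
Divisors of 418: 1, 2, 11, 19, 22, 38, 209, 418.
Evaluate successive powers at the divisors of 418:
239^1 ≡ 239 (mod 419)
239^2 ≡ 137 (mod 419)
239^11 ≡ 312 (mod 419)
239^19 ≡ 119 (mod 419)
239^22 ≡ 136 (mod 419)
239^38 ≡ 334 (mod 419)
239^209 ≡ 418 (mod 419)
239^418 ≡ 1 (mod 419) ✓
Therefore the multiplicative order of 239 modulo 419 is 418.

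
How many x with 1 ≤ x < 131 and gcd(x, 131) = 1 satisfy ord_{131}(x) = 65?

48

φ(131) = 131 − 1 = 130 = 2 · 5 · 13.
(Z/131Z)^× is cyclic (|G| = 130); a cyclic group of order m has exactly φ(d) elements of each order d | m, and none otherwise.
65 = 5 · 13 divides 130, and φ(65) = 48.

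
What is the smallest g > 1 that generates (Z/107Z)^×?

φ(107) = 107 − 1 = 106 = 2 · 53.
Test candidates g = 2, 3, … against the prime factors q ∈ {2, 53} of φ(107): g is a generator iff g^(106/q) ≢ 1 for every such q.
g = 2: 2^53 ≡ 106; 2^2 ≡ 4 — none is 1, so 2 is a primitive root.
So 2 is the smallest generator of (Z/107Z)^×.

2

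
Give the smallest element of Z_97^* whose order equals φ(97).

5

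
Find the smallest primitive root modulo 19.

2

φ(19) = 19 − 1 = 18 = 2 · 3^2.
g is a primitive root iff g^(18/q) ≢ 1 (mod 19) for each prime q ∈ {2, 3}.
g = 2: 2^9 ≡ 18; 2^6 ≡ 7 — none is 1, so 2 is a primitive root.
The smallest primitive root modulo 19 is 2.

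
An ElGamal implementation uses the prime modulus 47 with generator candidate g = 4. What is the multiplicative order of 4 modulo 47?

23

The order of 4 must divide φ(47) = 47 − 1 = 46 = 2 · 23.
Divisors of 46: 1, 2, 23, 46.
Test each divisor d:
4^1 ≡ 4 (mod 47)
4^2 ≡ 16 (mod 47)
4^23 ≡ 1 (mod 47) ✓
So ord_47(4) = 23.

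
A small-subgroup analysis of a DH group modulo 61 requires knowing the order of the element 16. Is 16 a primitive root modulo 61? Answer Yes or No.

φ(61) = 61 − 1 = 60 = 2^2 · 3 · 5.
An element g generates (Z/61Z)^× iff g^(60/q) ≢ 1 (mod 61) for each prime q ∈ {2, 3, 5}.
16^30 ≡ 1 (mod 61)  [q = 2: ≡ 1 ✗]
16^20 ≡ 47 (mod 61)  [q = 3: ≢ 1 ✓]
16^12 ≡ 34 (mod 61)  [q = 5: ≢ 1 ✓]
Since 16^30 ≡ 1, the order of 16 divides 30 < 60, so 16 is not a primitive root.

No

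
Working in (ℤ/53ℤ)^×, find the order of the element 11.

By Lagrange's theorem, ord_53(11) divides φ(53) = 53 − 1 = 52 = 2^2 · 13.
Divisors of 52: 1, 2, 4, 13, 26, 52.
Test each divisor d:
11^1 ≡ 11 (mod 53)
11^2 ≡ 15 (mod 53)
11^4 ≡ 13 (mod 53)
11^13 ≡ 52 (mod 53)
11^26 ≡ 1 (mod 53) ✓
So ord_53(11) = 26.

26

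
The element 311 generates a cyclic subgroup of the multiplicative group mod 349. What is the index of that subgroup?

3

ord(311) | φ(349) = 349 − 1 = 348 = 2^2 · 3 · 29.
Divisors of 348: 1, 2, 3, 4, 6, 12, 29, 58, 87, 116, 174, 348.
Check 311^d mod 349 for each divisor in increasing order:
311^1 ≡ 311
311^2 ≡ 48
311^3 ≡ 270
311^4 ≡ 210
311^6 ≡ 308
311^12 ≡ 285
311^29 ≡ 213
311^58 ≡ 348
311^87 ≡ 136
311^116 ≡ 1
Thus |⟨311⟩| = ord(311) = 116.
[(Z/349Z)^× : ⟨311⟩] = 348/116 = 3.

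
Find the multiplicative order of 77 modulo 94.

46

ord(77) | φ(94) = φ(2)·φ(47) = 1·46 = 46 = 2 · 23.
Divisors of 46: 1, 2, 23, 46.
Check 77^d mod 94 for each divisor in increasing order:
77^1 ≡ 77 (mod 94)
77^2 ≡ 7 (mod 94)
77^23 ≡ 93 (mod 94)
77^46 ≡ 1 (mod 94) ✓
Therefore the multiplicative order of 77 modulo 94 is 46.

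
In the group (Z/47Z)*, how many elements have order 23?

22

φ(47) = 47 − 1 = 46 = 2 · 23.
In a cyclic group of order 46, there are φ(d) elements of order d for each divisor d of 46, and zero for non-divisors.
23 | 46, and φ(23) = 23 − 1 = 22.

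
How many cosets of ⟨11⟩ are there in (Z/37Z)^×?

6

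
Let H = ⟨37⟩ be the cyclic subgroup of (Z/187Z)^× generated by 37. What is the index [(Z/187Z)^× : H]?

2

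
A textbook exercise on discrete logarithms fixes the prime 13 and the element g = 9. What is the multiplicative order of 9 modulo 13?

3

ord(9) | φ(13) = 13 − 1 = 12 = 2^2 · 3.
Divisors of 12: 1, 2, 3, 4, 6, 12.
Check 9^d mod 13 for each divisor in increasing order:
9^1 ≡ 9 (mod 13)
9^2 ≡ 3 (mod 13)
9^3 ≡ 1 (mod 13) ✓
The smallest such exponent is 3, so the order of 9 is 3.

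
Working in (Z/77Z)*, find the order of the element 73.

By Lagrange's theorem, ord_77(73) divides φ(77) = φ(7·11) = (7−1)·(11−1) = 6·10 = 60 = 2^2 · 3 · 5.
Divisors of 60: 1, 2, 3, 4, 5, 6, 10, 12, 15, 20, 30, 60.
Check 73^d mod 77 for each divisor in increasing order:
73^1 ≡ 73 (mod 77)
73^2 ≡ 16 (mod 77)
73^3 ≡ 13 (mod 77)
73^4 ≡ 25 (mod 77)
73^5 ≡ 54 (mod 77)
73^6 ≡ 15 (mod 77)
73^10 ≡ 67 (mod 77)
73^12 ≡ 71 (mod 77)
73^15 ≡ 76 (mod 77)
73^20 ≡ 23 (mod 77)
73^30 ≡ 1 (mod 77) ✓
Therefore the multiplicative order of 73 modulo 77 is 30.

30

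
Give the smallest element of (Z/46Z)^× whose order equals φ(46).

5

φ(46) = φ(2)·φ(23) = 1·22 = 22 = 2 · 11.
g is a primitive root iff g^(22/q) ≢ 1 (mod 46) for each prime q ∈ {2, 11}.
g = 2: gcd(2, 46) = 2 > 1, not a unit — skip.
g = 3: 3^11 ≡ 1 — hits 1, so not a primitive root.
g = 4: gcd(4, 46) = 2 > 1, not a unit — skip.
g = 5: 5^11 ≡ 45; 5^2 ≡ 25 — none is 1, so 5 is a primitive root.
Hence the least primitive root of 46 is 5.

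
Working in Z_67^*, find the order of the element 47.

The order of 47 must divide φ(67) = 67 − 1 = 66 = 2 · 3 · 11.
Divisors of 66: 1, 2, 3, 6, 11, 22, 33, 66.
Test each divisor d:
47^1 ≡ 47
47^2 ≡ 65
47^3 ≡ 40
47^6 ≡ 59
47^11 ≡ 37
47^22 ≡ 29
47^33 ≡ 1
The smallest such exponent is 33, so the order of 47 is 33.

33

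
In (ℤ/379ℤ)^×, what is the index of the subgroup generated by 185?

The order of 185 must divide φ(379) = 379 − 1 = 378 = 2 · 3^3 · 7.
Divisors of 378: 1, 2, 3, 6, 7, 9, 14, 18, 21, 27, 42, 54, 63, 126, 189, 378.
Check 185^d mod 379 for each divisor in increasing order:
185^1 ≡ 185
185^2 ≡ 115
185^3 ≡ 51
185^6 ≡ 327
185^7 ≡ 234
185^9 ≡ 1
Thus |⟨185⟩| = ord(185) = 9.
[(Z/379Z)^× : ⟨185⟩] = 378/9 = 42.

42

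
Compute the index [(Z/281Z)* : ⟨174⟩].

Since 174 ∈ (Z/281Z)^×, its order divides φ(281) = 281 − 1 = 280 = 2^3 · 5 · 7.
Divisors of 280: 1, 2, 4, 5, 7, 8, 10, 14, 20, 28, 35, 40, 56, 70, 140, 280.
Evaluate successive powers at the divisors of 280:
174^1 ≡ 174 (mod 281)
174^2 ≡ 209 (mod 281)
174^4 ≡ 126 (mod 281)
174^5 ≡ 6 (mod 281)
174^7 ≡ 130 (mod 281)
174^8 ≡ 140 (mod 281)
174^10 ≡ 36 (mod 281)
174^14 ≡ 40 (mod 281)
174^20 ≡ 172 (mod 281)
174^28 ≡ 195 (mod 281)
174^35 ≡ 60 (mod 281)
174^40 ≡ 79 (mod 281)
174^56 ≡ 90 (mod 281)
174^70 ≡ 228 (mod 281)
174^140 ≡ 280 (mod 281)
174^280 ≡ 1 (mod 281) ✓
So ord_281(174) = 280, hence |⟨174⟩| = 280.
Index = |(Z/281Z)^×| / |⟨174⟩| = 280 / 280 = 1.

1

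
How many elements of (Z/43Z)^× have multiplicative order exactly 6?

φ(43) = 43 − 1 = 42 = 2 · 3 · 7.
(Z/43Z)^× is cyclic (|G| = 42); a cyclic group of order m has exactly φ(d) elements of each order d | m, and none otherwise.
6 = 2 · 3 divides 42, and φ(6) = 2.

2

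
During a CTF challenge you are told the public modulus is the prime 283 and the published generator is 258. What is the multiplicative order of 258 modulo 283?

282

The order of 258 must divide φ(283) = 283 − 1 = 282 = 2 · 3 · 47.
Divisors of 282: 1, 2, 3, 6, 47, 94, 141, 282.
Evaluate successive powers at the divisors of 282:
258^1 ≡ 258
258^2 ≡ 59
258^3 ≡ 223
258^6 ≡ 204
258^47 ≡ 239
258^94 ≡ 238
258^141 ≡ 282
258^282 ≡ 1
Hence ord(258) = 282.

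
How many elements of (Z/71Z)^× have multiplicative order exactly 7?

6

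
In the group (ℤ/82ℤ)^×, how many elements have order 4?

φ(82) = φ(2)·φ(41) = 1·40 = 40 = 2^3 · 5.
(Z/82Z)^× is cyclic (|G| = 40); a cyclic group of order m has exactly φ(d) elements of each order d | m, and none otherwise.
4 = 2^2 divides 40, and φ(4) = 2.

2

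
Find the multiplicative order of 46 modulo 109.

6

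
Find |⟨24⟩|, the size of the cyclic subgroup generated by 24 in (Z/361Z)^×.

171

By Lagrange's theorem, ord_361(24) divides φ(361) = φ(19^2) = 19·(19−1) = 342 = 2 · 3^2 · 19.
Divisors of 342: 1, 2, 3, 6, 9, 18, 19, 38, 57, 114, 171, 342.
Evaluate successive powers at the divisors of 342:
24^1 ≡ 24 (mod 361)
24^2 ≡ 215 (mod 361)
24^3 ≡ 106 (mod 361)
24^6 ≡ 45 (mod 361)
24^9 ≡ 77 (mod 361)
24^18 ≡ 153 (mod 361)
24^19 ≡ 62 (mod 361)
24^38 ≡ 234 (mod 361)
24^57 ≡ 68 (mod 361)
24^114 ≡ 292 (mod 361)
24^171 ≡ 1 (mod 361) ✓
The smallest such exponent is 171, so the order of 24 is 171.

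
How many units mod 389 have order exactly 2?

1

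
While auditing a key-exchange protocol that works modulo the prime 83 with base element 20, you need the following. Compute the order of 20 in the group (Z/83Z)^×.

ord(20) | φ(83) = 83 − 1 = 82 = 2 · 41.
Divisors of 82: 1, 2, 41, 82.
Check 20^d mod 83 for each divisor in increasing order:
20^1 ≡ 20 (mod 83)
20^2 ≡ 68 (mod 83)
20^41 ≡ 82 (mod 83)
20^82 ≡ 1 (mod 83) ✓
So ord_83(20) = 82.

82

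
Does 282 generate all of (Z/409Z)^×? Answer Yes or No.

Yes

φ(409) = 409 − 1 = 408 = 2^3 · 3 · 17.
It suffices to check that the order of 282 is not a proper divisor of 408: compute 282^(408/q) for q ∈ {2, 3, 17}.
282^204 ≡ 408 (mod 409)  [q = 2: ≢ 1 ✓]
282^136 ≡ 53 (mod 409)  [q = 3: ≢ 1 ✓]
282^24 ≡ 341 (mod 409)  [q = 17: ≢ 1 ✓]
Every test exponent gives a nontrivial residue, hence 282 generates the full group.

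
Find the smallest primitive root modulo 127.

φ(127) = 127 − 1 = 126 = 2 · 3^2 · 7.
g is a primitive root iff g^(126/q) ≢ 1 (mod 127) for each prime q ∈ {2, 3, 7}.
g = 2: 2^63 ≡ 1 — hits 1, so not a primitive root.
g = 3: 3^63 ≡ 126; 3^42 ≡ 107; 3^18 ≡ 4 — none is 1, so 3 is a primitive root.
The smallest primitive root modulo 127 is 3.

3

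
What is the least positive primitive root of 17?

3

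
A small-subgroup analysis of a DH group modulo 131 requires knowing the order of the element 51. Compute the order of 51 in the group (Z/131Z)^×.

26

ord(51) | φ(131) = 131 − 1 = 130 = 2 · 5 · 13.
Divisors of 130: 1, 2, 5, 10, 13, 26, 65, 130.
Test each divisor d:
51^1 ≡ 51
51^2 ≡ 112
51^5 ≡ 71
51^10 ≡ 63
51^13 ≡ 130
51^26 ≡ 1
The smallest such exponent is 26, so the order of 51 is 26.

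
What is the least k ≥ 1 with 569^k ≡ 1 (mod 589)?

30

The order of 569 must divide φ(589) = φ(19·31) = (19−1)·(31−1) = 18·30 = 540 = 2^2 · 3^3 · 5.
Divisors of 540: 1, 2, 3, 4, 5, 6, 9, 10, 12, 15, 18, 20, 27, 30, 36, 45, 54, 60, 90, 108, 135, 180, 270, 540.
Evaluate successive powers at the divisors of 540:
569^1 ≡ 569 (mod 589)
569^2 ≡ 400 (mod 589)
569^3 ≡ 246 (mod 589)
569^4 ≡ 381 (mod 589)
569^5 ≡ 37 (mod 589)
569^6 ≡ 438 (mod 589)
569^9 ≡ 550 (mod 589)
569^10 ≡ 191 (mod 589)
569^12 ≡ 419 (mod 589)
569^15 ≡ 588 (mod 589)
569^18 ≡ 343 (mod 589)
569^20 ≡ 552 (mod 589)
569^27 ≡ 170 (mod 589)
569^30 ≡ 1 (mod 589) ✓
Therefore the multiplicative order of 569 modulo 589 is 30.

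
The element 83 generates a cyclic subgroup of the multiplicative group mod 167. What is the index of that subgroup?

1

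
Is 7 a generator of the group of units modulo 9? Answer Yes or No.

φ(9) = φ(3^2) = 3·(3−1) = 6 = 2 · 3.
Test 7^(6/q) mod 9 for each prime factor q of 6:
7^3 ≡ 1 (mod 9)  [q = 2: ≡ 1 ✗]
7^2 ≡ 4 (mod 9)  [q = 3: ≢ 1 ✓]
7^3 ≡ 1 shows ord(7) | 3, strictly less than φ(9); not a primitive root.

No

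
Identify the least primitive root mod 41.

φ(41) = 41 − 1 = 40 = 2^3 · 5.
g is a primitive root iff g^(40/q) ≢ 1 (mod 41) for each prime q ∈ {2, 5}.
g = 2: 2^20 ≡ 1 — hits 1, so not a primitive root.
g = 3: 3^20 ≡ 40; 3^8 ≡ 1 — hits 1, so not a primitive root.
g = 4: 4^20 ≡ 1 — hits 1, so not a primitive root.
g = 5: 5^20 ≡ 1 — hits 1, so not a primitive root.
g = 6: 6^20 ≡ 40; 6^8 ≡ 10 — none is 1, so 6 is a primitive root.
Hence the least primitive root of 41 is 6.

6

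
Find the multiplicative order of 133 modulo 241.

By Lagrange's theorem, ord_241(133) divides φ(241) = 241 − 1 = 240 = 2^4 · 3 · 5.
Divisors of 240: 1, 2, 3, 4, 5, 6, 8, 10, 12, 15, 16, 20, 24, 30, 40, 48, 60, 80, 120, 240.
Evaluate successive powers at the divisors of 240:
133^1 ≡ 133 (mod 241)
133^2 ≡ 96 (mod 241)
133^3 ≡ 236 (mod 241)
133^4 ≡ 58 (mod 241)
133^5 ≡ 2 (mod 241)
133^6 ≡ 25 (mod 241)
133^8 ≡ 231 (mod 241)
133^10 ≡ 4 (mod 241)
133^12 ≡ 143 (mod 241)
133^15 ≡ 8 (mod 241)
133^16 ≡ 100 (mod 241)
133^20 ≡ 16 (mod 241)
133^24 ≡ 205 (mod 241)
133^30 ≡ 64 (mod 241)
133^40 ≡ 15 (mod 241)
133^48 ≡ 91 (mod 241)
133^60 ≡ 240 (mod 241)
133^80 ≡ 225 (mod 241)
133^120 ≡ 1 (mod 241) ✓
Therefore the multiplicative order of 133 modulo 241 is 120.

120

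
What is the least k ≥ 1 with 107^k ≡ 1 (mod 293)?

ord(107) | φ(293) = 293 − 1 = 292 = 2^2 · 73.
Divisors of 292: 1, 2, 4, 73, 146, 292.
Evaluate successive powers at the divisors of 292:
107^1 ≡ 107 (mod 293)
107^2 ≡ 22 (mod 293)
107^4 ≡ 191 (mod 293)
107^73 ≡ 292 (mod 293)
107^146 ≡ 1 (mod 293) ✓
So ord_293(107) = 146.

146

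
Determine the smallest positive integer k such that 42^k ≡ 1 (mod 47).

23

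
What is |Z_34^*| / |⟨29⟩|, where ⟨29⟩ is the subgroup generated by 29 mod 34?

ord(29) | φ(34) = φ(2)·φ(17) = 1·16 = 16 = 2^4.
Divisors of 16: 1, 2, 4, 8, 16.
Compute 29^d (mod 34) for the divisors d until we hit 1:
29^1 ≡ 29
29^2 ≡ 25
29^4 ≡ 13
29^8 ≡ 33
29^16 ≡ 1
Thus |⟨29⟩| = ord(29) = 16.
Index = |(Z/34Z)^×| / |⟨29⟩| = 16 / 16 = 1.

1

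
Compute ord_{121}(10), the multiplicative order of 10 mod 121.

22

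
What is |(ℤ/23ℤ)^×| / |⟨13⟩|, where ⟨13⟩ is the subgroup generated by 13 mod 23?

2

Since 13 ∈ (Z/23Z)^×, its order divides φ(23) = 23 − 1 = 22 = 2 · 11.
Divisors of 22: 1, 2, 11, 22.
Compute 13^d (mod 23) for the divisors d until we hit 1:
13^1 ≡ 13 (mod 23)
13^2 ≡ 8 (mod 23)
13^11 ≡ 1 (mod 23) ✓
So ord_23(13) = 11, hence |⟨13⟩| = 11.
[(Z/23Z)^× : ⟨13⟩] = 22/11 = 2.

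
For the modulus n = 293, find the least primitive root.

φ(293) = 293 − 1 = 292 = 2^2 · 73.
g is a primitive root iff g^(292/q) ≢ 1 (mod 293) for each prime q ∈ {2, 73}.
g = 2: 2^146 ≡ 292; 2^4 ≡ 16 — none is 1, so 2 is a primitive root.
Hence the least primitive root of 293 is 2.

2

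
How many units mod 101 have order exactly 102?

0

φ(101) = 101 − 1 = 100 = 2^2 · 5^2.
In a cyclic group of order 100, there are φ(d) elements of order d for each divisor d of 100, and zero for non-divisors.
Since 102 ∤ 100, the count is 0.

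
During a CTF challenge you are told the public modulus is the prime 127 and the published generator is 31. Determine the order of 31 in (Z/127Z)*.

63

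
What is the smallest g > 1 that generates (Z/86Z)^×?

3

φ(86) = φ(2)·φ(43) = 1·42 = 42 = 2 · 3 · 7.
Test candidates g = 2, 3, … against the prime factors q ∈ {2, 3, 7} of φ(86): g is a generator iff g^(42/q) ≢ 1 for every such q.
g = 2: gcd(2, 86) = 2 > 1, not a unit — skip.
g = 3: 3^21 ≡ 85; 3^14 ≡ 79; 3^6 ≡ 41 — none is 1, so 3 is a primitive root.
So 3 is the smallest generator of (Z/86Z)^×.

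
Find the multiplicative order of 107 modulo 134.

11

The order of 107 must divide φ(134) = φ(2)·φ(67) = 1·66 = 66 = 2 · 3 · 11.
Divisors of 66: 1, 2, 3, 6, 11, 22, 33, 66.
Evaluate successive powers at the divisors of 66:
107^1 ≡ 107 (mod 134)
107^2 ≡ 59 (mod 134)
107^3 ≡ 15 (mod 134)
107^6 ≡ 91 (mod 134)
107^11 ≡ 1 (mod 134) ✓
Therefore the multiplicative order of 107 modulo 134 is 11.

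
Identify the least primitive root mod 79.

φ(79) = 79 − 1 = 78 = 2 · 3 · 13.
Test candidates g = 2, 3, … against the prime factors q ∈ {2, 3, 13} of φ(79): g is a generator iff g^(78/q) ≢ 1 for every such q.
g = 2: 2^39 ≡ 1 — hits 1, so not a primitive root.
g = 3: 3^39 ≡ 78; 3^26 ≡ 23; 3^6 ≡ 18 — none is 1, so 3 is a primitive root.
Hence the least primitive root of 79 is 3.

3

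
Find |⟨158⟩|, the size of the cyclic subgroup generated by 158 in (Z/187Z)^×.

80

The order of 158 must divide φ(187) = φ(11·17) = (11−1)·(17−1) = 10·16 = 160 = 2^5 · 5.
Divisors of 160: 1, 2, 4, 5, 8, 10, 16, 20, 32, 40, 80, 160.
Check 158^d mod 187 for each divisor in increasing order:
158^1 ≡ 158
158^2 ≡ 93
158^4 ≡ 47
158^5 ≡ 133
158^8 ≡ 152
158^10 ≡ 111
158^16 ≡ 103
158^20 ≡ 166
158^32 ≡ 137
158^40 ≡ 67
158^80 ≡ 1
So ord_187(158) = 80.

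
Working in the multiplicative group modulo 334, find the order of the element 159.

Since 159 ∈ (Z/334Z)^×, its order divides φ(334) = φ(2)·φ(167) = 1·166 = 166 = 2 · 83.
Divisors of 166: 1, 2, 83, 166.
Check 159^d mod 334 for each divisor in increasing order:
159^1 ≡ 159
159^2 ≡ 231
159^83 ≡ 333
159^166 ≡ 1
Hence ord(159) = 166.

166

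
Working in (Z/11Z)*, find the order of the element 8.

10

ord(8) | φ(11) = 11 − 1 = 10 = 2 · 5.
Divisors of 10: 1, 2, 5, 10.
Evaluate successive powers at the divisors of 10:
8^1 ≡ 8
8^2 ≡ 9
8^5 ≡ 10
8^10 ≡ 1
The smallest such exponent is 10, so the order of 8 is 10.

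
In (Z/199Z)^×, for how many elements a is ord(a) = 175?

φ(199) = 199 − 1 = 198 = 2 · 3^2 · 11.
Since (Z/199Z)^× is cyclic of order 198, the number of elements of order d is φ(d) when d | 198 and 0 otherwise.
175 does not divide 198, so no element of (Z/199Z)^× has order 175.

0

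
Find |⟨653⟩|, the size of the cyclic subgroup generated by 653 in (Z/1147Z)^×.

180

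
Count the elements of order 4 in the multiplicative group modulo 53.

2

φ(53) = 53 − 1 = 52 = 2^2 · 13.
Since (Z/53Z)^× is cyclic of order 52, the number of elements of order d is φ(d) when d | 52 and 0 otherwise.
4 = 2^2 divides 52, and φ(4) = 2.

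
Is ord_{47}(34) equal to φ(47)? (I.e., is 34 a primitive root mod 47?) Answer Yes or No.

φ(47) = 47 − 1 = 46 = 2 · 23.
It suffices to check that the order of 34 is not a proper divisor of 46: compute 34^(46/q) for q ∈ {2, 23}.
34^23 ≡ 1 (mod 47)  [q = 2: ≡ 1 ✗]
34^2 ≡ 28 (mod 47)  [q = 23: ≢ 1 ✓]
34^23 ≡ 1 shows ord(34) | 23, strictly less than φ(47); not a primitive root.

No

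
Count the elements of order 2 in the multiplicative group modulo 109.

1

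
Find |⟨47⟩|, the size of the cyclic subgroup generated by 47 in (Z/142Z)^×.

The order of 47 must divide φ(142) = φ(2)·φ(71) = 1·70 = 70 = 2 · 5 · 7.
Divisors of 70: 1, 2, 5, 7, 10, 14, 35, 70.
Test each divisor d:
47^1 ≡ 47
47^2 ≡ 79
47^5 ≡ 97
47^7 ≡ 137
47^10 ≡ 37
47^14 ≡ 25
47^35 ≡ 141
47^70 ≡ 1
So ord_142(47) = 70.

70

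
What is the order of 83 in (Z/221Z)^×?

8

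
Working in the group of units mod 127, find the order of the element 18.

Since 18 ∈ (Z/127Z)^×, its order divides φ(127) = 127 − 1 = 126 = 2 · 3^2 · 7.
Divisors of 126: 1, 2, 3, 6, 7, 9, 14, 18, 21, 42, 63, 126.
Compute 18^d (mod 127) for the divisors d until we hit 1:
18^1 ≡ 18 (mod 127)
18^2 ≡ 70 (mod 127)
18^3 ≡ 117 (mod 127)
18^6 ≡ 100 (mod 127)
18^7 ≡ 22 (mod 127)
18^9 ≡ 16 (mod 127)
18^14 ≡ 103 (mod 127)
18^18 ≡ 2 (mod 127)
18^21 ≡ 107 (mod 127)
18^42 ≡ 19 (mod 127)
18^63 ≡ 1 (mod 127) ✓
So ord_127(18) = 63.

63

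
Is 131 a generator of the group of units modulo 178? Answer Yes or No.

No

φ(178) = φ(2)·φ(89) = 1·88 = 88 = 2^3 · 11.
An element g generates (Z/178Z)^× iff g^(88/q) ≢ 1 (mod 178) for each prime q ∈ {2, 11}.
131^44 ≡ 1 (mod 178)  [q = 2: ≡ 1 ✗]
131^8 ≡ 121 (mod 178)  [q = 11: ≢ 1 ✓]
Since 131^44 ≡ 1, the order of 131 divides 44 < 88, so 131 is not a primitive root.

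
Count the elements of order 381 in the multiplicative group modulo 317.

φ(317) = 317 − 1 = 316 = 2^2 · 79.
Since (Z/317Z)^× is cyclic of order 316, the number of elements of order d is φ(d) when d | 316 and 0 otherwise.
Here 316 is not a multiple of 381, so there are no elements of order 381.

0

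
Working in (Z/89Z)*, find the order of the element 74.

By Lagrange's theorem, ord_89(74) divides φ(89) = 89 − 1 = 88 = 2^3 · 11.
Divisors of 88: 1, 2, 4, 8, 11, 22, 44, 88.
Check 74^d mod 89 for each divisor in increasing order:
74^1 ≡ 74 (mod 89)
74^2 ≡ 47 (mod 89)
74^4 ≡ 73 (mod 89)
74^8 ≡ 78 (mod 89)
74^11 ≡ 12 (mod 89)
74^22 ≡ 55 (mod 89)
74^44 ≡ 88 (mod 89)
74^88 ≡ 1 (mod 89) ✓
The smallest such exponent is 88, so the order of 74 is 88.

88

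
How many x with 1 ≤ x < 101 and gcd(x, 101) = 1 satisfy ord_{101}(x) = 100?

φ(101) = 101 − 1 = 100 = 2^2 · 5^2.
Since (Z/101Z)^× is cyclic of order 100, the number of elements of order d is φ(d) when d | 100 and 0 otherwise.
100 = 2^2 · 5^2 divides 100, and φ(100) = 40.

40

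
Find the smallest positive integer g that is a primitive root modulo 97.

φ(97) = 97 − 1 = 96 = 2^5 · 3.
g is a primitive root iff g^(96/q) ≢ 1 (mod 97) for each prime q ∈ {2, 3}.
g = 2: 2^48 ≡ 1 — hits 1, so not a primitive root.
g = 3: 3^48 ≡ 1 — hits 1, so not a primitive root.
g = 4: 4^48 ≡ 1 — hits 1, so not a primitive root.
g = 5: 5^48 ≡ 96; 5^32 ≡ 35 — none is 1, so 5 is a primitive root.
Hence the least primitive root of 97 is 5.

5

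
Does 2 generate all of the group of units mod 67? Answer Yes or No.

φ(67) = 67 − 1 = 66 = 2 · 3 · 11.
2 is a primitive root mod 67 iff 2^(φ(67)/q) ≢ 1 for every prime q | φ(67), i.e. q ∈ {2, 3, 11}.
2^33 ≡ 66 (mod 67)  [q = 2: ≢ 1 ✓]
2^22 ≡ 37 (mod 67)  [q = 3: ≢ 1 ✓]
2^6 ≡ 64 (mod 67)  [q = 11: ≢ 1 ✓]
None equal 1, so ord_67(2) = 66: 2 is a primitive root.

Yes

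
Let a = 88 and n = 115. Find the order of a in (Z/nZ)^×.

44

Since 88 ∈ (Z/115Z)^×, its order divides φ(115) = φ(5·23) = (5−1)·(23−1) = 4·22 = 88 = 2^3 · 11.
Divisors of 88: 1, 2, 4, 8, 11, 22, 44, 88.
Evaluate successive powers at the divisors of 88:
88^1 ≡ 88 (mod 115)
88^2 ≡ 39 (mod 115)
88^4 ≡ 26 (mod 115)
88^8 ≡ 101 (mod 115)
88^11 ≡ 22 (mod 115)
88^22 ≡ 24 (mod 115)
88^44 ≡ 1 (mod 115) ✓
So ord_115(88) = 44.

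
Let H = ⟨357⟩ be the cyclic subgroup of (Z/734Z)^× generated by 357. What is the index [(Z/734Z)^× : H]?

Since 357 ∈ (Z/734Z)^×, its order divides φ(734) = φ(2)·φ(367) = 1·366 = 366 = 2 · 3 · 61.
Divisors of 366: 1, 2, 3, 6, 61, 122, 183, 366.
Test each divisor d:
357^1 ≡ 357 (mod 734)
357^2 ≡ 467 (mod 734)
357^3 ≡ 101 (mod 734)
357^6 ≡ 659 (mod 734)
357^61 ≡ 83 (mod 734)
357^122 ≡ 283 (mod 734)
357^183 ≡ 1 (mod 734) ✓
So ord_734(357) = 183, hence |⟨357⟩| = 183.
[(Z/734Z)^× : ⟨357⟩] = 366/183 = 2.

2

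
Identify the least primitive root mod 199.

φ(199) = 199 − 1 = 198 = 2 · 3^2 · 11.
Test candidates g = 2, 3, … against the prime factors q ∈ {2, 3, 11} of φ(199): g is a generator iff g^(198/q) ≢ 1 for every such q.
g = 2: 2^99 ≡ 1 — hits 1, so not a primitive root.
g = 3: 3^99 ≡ 198; 3^66 ≡ 106; 3^18 ≡ 125 — none is 1, so 3 is a primitive root.
Hence the least primitive root of 199 is 3.

3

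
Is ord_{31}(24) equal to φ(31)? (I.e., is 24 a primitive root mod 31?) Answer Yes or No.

φ(31) = 31 − 1 = 30 = 2 · 3 · 5.
Test 24^(30/q) mod 31 for each prime factor q of 30:
24^15 ≡ 30 (mod 31)  [q = 2: ≢ 1 ✓]
24^10 ≡ 25 (mod 31)  [q = 3: ≢ 1 ✓]
24^6 ≡ 4 (mod 31)  [q = 5: ≢ 1 ✓]
Every test exponent gives a nontrivial residue, hence 24 generates the full group.

Yes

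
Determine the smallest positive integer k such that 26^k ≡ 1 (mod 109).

27

The order of 26 must divide φ(109) = 109 − 1 = 108 = 2^2 · 3^3.
Divisors of 108: 1, 2, 3, 4, 6, 9, 12, 18, 27, 36, 54, 108.
Test each divisor d:
26^1 ≡ 26 (mod 109)
26^2 ≡ 22 (mod 109)
26^3 ≡ 27 (mod 109)
26^4 ≡ 48 (mod 109)
26^6 ≡ 75 (mod 109)
26^9 ≡ 63 (mod 109)
26^12 ≡ 66 (mod 109)
26^18 ≡ 45 (mod 109)
26^27 ≡ 1 (mod 109) ✓
Therefore the multiplicative order of 26 modulo 109 is 27.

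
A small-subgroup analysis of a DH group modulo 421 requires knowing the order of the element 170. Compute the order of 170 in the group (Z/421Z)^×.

The order of 170 must divide φ(421) = 421 − 1 = 420 = 2^2 · 3 · 5 · 7.
Divisors of 420: 1, 2, 3, 4, 5, 6, 7, 10, 12, 14, 15, 20, 21, 28, 30, 35, 42, 60, 70, 84, 105, 140, 210, 420.
Test each divisor d:
170^1 ≡ 170
170^2 ≡ 272
170^3 ≡ 351
170^4 ≡ 309
170^5 ≡ 326
170^6 ≡ 269
170^7 ≡ 262
170^10 ≡ 184
170^12 ≡ 370
170^14 ≡ 21
170^15 ≡ 202
170^20 ≡ 176
170^21 ≡ 29
170^28 ≡ 20
170^30 ≡ 388
170^35 ≡ 188
170^42 ≡ 420
170^60 ≡ 247
170^70 ≡ 401
170^84 ≡ 1
Hence ord(170) = 84.

84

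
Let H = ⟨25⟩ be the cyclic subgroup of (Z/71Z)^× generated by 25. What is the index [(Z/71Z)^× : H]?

14

By Lagrange's theorem, ord_71(25) divides φ(71) = 71 − 1 = 70 = 2 · 5 · 7.
Divisors of 70: 1, 2, 5, 7, 10, 14, 35, 70.
Evaluate successive powers at the divisors of 70:
25^1 ≡ 25
25^2 ≡ 57
25^5 ≡ 1
The order of 25 is 5, so the subgroup it generates has 5 elements.
[(Z/71Z)^× : ⟨25⟩] = 70/5 = 14.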